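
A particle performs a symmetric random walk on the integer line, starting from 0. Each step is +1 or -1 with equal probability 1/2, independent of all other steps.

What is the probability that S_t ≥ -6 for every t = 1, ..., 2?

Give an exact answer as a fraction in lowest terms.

Let f(t,s) = #length-t paths at position s with S_1..S_t all ≥ -6.
f(t,s) = f(t-1,s-1) + f(t-1,s+1) for s ≥ -6; f(t,s) = 0 for s < -6.
t=0: f(0,0)=1
t=1: f(1,-1)=1 f(1,1)=1
t=2: f(2,-2)=1 f(2,0)=2 f(2,2)=1
Σ_s f(2,s) = 4
P = 4/4 = 1

Answer: 1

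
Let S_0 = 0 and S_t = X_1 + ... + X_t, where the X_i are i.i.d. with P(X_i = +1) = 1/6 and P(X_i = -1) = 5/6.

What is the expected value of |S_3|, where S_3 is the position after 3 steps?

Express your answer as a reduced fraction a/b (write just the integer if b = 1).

Answer: 13/6

Derivation:
S_3 takes values m ≡ 1 (mod 2) with |m| ≤ 3; P(S_3=m) = C(3,(3+m)/2) · (1/6)^((3+m)/2) · (5/6)^((3-m)/2).
Distribution: P(S=-3)=125/216, P(S=-1)=25/72, P(S=1)=5/72, P(S=3)=1/216
E[|S_3|] = Σ_m |m|·P(S_3=m) = 13/6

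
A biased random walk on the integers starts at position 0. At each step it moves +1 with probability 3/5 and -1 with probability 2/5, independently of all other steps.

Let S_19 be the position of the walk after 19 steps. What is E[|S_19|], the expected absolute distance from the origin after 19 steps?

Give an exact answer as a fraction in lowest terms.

Answer: 3607583349587/762939453125

Derivation:
S_19 takes values m ≡ 1 (mod 2) with |m| ≤ 19; P(S_19=m) = C(19,(19+m)/2) · (3/5)^((19+m)/2) · (2/5)^((19-m)/2).
Distribution: P(S=-19)=524288/19073486328125, P(S=-17)=14942208/19073486328125, P(S=-15)=201719808/19073486328125, P(S=-13)=1714618368/19073486328125, P(S=-11)=10287710208/19073486328125, P(S=-9)=46294695936/19073486328125, P(S=-7)=162031435776/19073486328125, P(S=-5)=451373285376/19073486328125, P(S=-3)=1015589892096/19073486328125, P(S=-1)=1861914802176/19073486328125, P(S=1)=2792872203264/19073486328125, P(S=3)=3427615885824/19073486328125, P(S=5)=3427615885824/19073486328125, P(S=7)=2768458984704/19073486328125, P(S=9)=1779723633024/19073486328125, P(S=11)=889861816512/19073486328125, P(S=13)=333698181192/19073486328125, P(S=15)=88331871492/19073486328125, P(S=17)=14721978582/19073486328125, P(S=19)=1162261467/19073486328125
E[|S_19|] = Σ_m |m|·P(S_19=m) = 3607583349587/762939453125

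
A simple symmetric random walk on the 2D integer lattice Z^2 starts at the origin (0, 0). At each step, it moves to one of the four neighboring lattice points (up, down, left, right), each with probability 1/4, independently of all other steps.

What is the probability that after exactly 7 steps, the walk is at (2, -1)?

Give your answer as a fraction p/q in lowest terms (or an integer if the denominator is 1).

Answer: 735/16384

Derivation:
Let h be the number of horizontal steps (so 7-h are vertical). To end at (2,-1) need (h+2)/2 right-steps and ((7-h)-1)/2 up-steps.
Sum over h with 2 ≤ h ≤ 6, h ≡ 0 (mod 2), 7-h ≡ 1 (mod 2):
h=2: C(7,2)·C(2,2)·C(5,2) = 21·1·10 = 210
h=4: C(7,4)·C(4,3)·C(3,1) = 35·4·3 = 420
h=6: C(7,6)·C(6,4)·C(1,0) = 7·15·1 = 105
Total favorable: 735
Total paths: 4^7 = 16384
P = 735/16384 = 735/16384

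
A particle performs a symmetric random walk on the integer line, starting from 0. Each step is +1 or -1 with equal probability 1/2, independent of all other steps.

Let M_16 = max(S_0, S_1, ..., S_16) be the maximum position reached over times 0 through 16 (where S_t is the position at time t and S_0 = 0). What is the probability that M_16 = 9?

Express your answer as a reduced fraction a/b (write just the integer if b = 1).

Answer: 35/4096

Derivation:
Let M_16 = max(S_0,...,S_16). Use the reflection principle: for j ≥ 1, #{paths with M_16 ≥ j} = #{S_16 ≥ j} + #{S_16 ≥ j+1}.
By reflection, #{M_16 ≥ 9} = #{S_16 ≥ 9} + #{S_16 ≥ 10} = 697 + 697 = 1394.
#{M_16 ≥ 10} = #{S_16 ≥ 10} + #{S_16 ≥ 11} = 697 + 137 = 834.
#{M_16 = 9} = 1394 - 834 = 560.
P(M_16 = 9) = 560/65536 = 35/4096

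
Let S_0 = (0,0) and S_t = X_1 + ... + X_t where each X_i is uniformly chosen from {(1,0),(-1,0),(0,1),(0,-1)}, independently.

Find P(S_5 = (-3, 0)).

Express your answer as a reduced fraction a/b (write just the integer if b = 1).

Answer: 25/1024

Derivation:
Let h be the number of horizontal steps (so 5-h are vertical). To end at (-3,0) need (h-3)/2 right-steps and ((5-h)+0)/2 up-steps.
Sum over h with 3 ≤ h ≤ 5, h ≡ 1 (mod 2), 5-h ≡ 0 (mod 2):
h=3: C(5,3)·C(3,0)·C(2,1) = 10·1·2 = 20
h=5: C(5,5)·C(5,1)·C(0,0) = 1·5·1 = 5
Total favorable: 25
Total paths: 4^5 = 1024
P = 25/1024 = 25/1024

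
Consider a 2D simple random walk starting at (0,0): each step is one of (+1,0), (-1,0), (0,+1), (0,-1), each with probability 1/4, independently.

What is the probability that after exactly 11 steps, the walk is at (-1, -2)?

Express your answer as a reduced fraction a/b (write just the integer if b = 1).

Answer: 38115/1048576

Derivation:
Let h be the number of horizontal steps (so 11-h are vertical). To end at (-1,-2) need (h-1)/2 right-steps and ((11-h)-2)/2 up-steps.
Sum over h with 1 ≤ h ≤ 9, h ≡ 1 (mod 2), 11-h ≡ 0 (mod 2):
h=1: C(11,1)·C(1,0)·C(10,4) = 11·1·210 = 2310
h=3: C(11,3)·C(3,1)·C(8,3) = 165·3·56 = 27720
h=5: C(11,5)·C(5,2)·C(6,2) = 462·10·15 = 69300
h=7: C(11,7)·C(7,3)·C(4,1) = 330·35·4 = 46200
h=9: C(11,9)·C(9,4)·C(2,0) = 55·126·1 = 6930
Total favorable: 152460
Total paths: 4^11 = 4194304
P = 152460/4194304 = 38115/1048576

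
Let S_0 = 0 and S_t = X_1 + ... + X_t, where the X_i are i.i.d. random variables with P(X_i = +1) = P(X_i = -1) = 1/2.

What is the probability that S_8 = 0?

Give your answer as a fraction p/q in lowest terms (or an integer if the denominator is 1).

Answer: 35/128

Derivation:
To return to 0 after 8 steps: need exactly 4 steps of +1 and 4 of -1.
Favorable paths: C(8,4) = 70
Total paths: 2^8 = 256
P = 70/256 = 35/128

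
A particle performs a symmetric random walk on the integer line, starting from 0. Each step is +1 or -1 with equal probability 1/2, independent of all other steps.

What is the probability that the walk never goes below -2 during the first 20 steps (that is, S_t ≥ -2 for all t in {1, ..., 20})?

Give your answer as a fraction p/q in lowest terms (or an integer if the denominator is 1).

Let f(t,s) = #length-t paths at position s with S_1..S_t all ≥ -2.
f(t,s) = f(t-1,s-1) + f(t-1,s+1) for s ≥ -2; f(t,s) = 0 for s < -2.
t=0: f(0,0)=1
t=1: f(1,-1)=1 f(1,1)=1
t=2: f(2,-2)=1 f(2,0)=2 f(2,2)=1
t=3: f(3,-1)=3 f(3,1)=3 f(3,3)=1
t=4: f(4,-2)=3 f(4,0)=6 f(4,2)=4 f(4,4)=1
t=5: f(5,-1)=9 f(5,1)=10 f(5,3)=5 f(5,5)=1
t=6: f(6,-2)=9 f(6,0)=19 f(6,2)=15 f(6,4)=6 f(6,6)=1
t=7: f(7,-1)=28 f(7,1)=34 f(7,3)=21 f(7,5)=7 f(7,7)=1
t=8: f(8,-2)=28 f(8,0)=62 f(8,2)=55 f(8,4)=28 f(8,6)=8 f(8,8)=1
t=9: f(9,-1)=90 f(9,1)=117 f(9,3)=83 f(9,5)=36 f(9,7)=9 f(9,9)=1
t=10: f(10,-2)=90 f(10,0)=207 f(10,2)=200 f(10,4)=119 f(10,6)=45 f(10,8)=10 f(10,10)=1
t=11: f(11,-1)=297 f(11,1)=407 f(11,3)=319 f(11,5)=164 f(11,7)=55 f(11,9)=11 f(11,11)=1
t=12: f(12,-2)=297 f(12,0)=704 f(12,2)=726 f(12,4)=483 f(12,6)=219 f(12,8)=66 f(12,10)=12 f(12,12)=1
t=13: f(13,-1)=1001 f(13,1)=1430 f(13,3)=1209 f(13,5)=702 f(13,7)=285 f(13,9)=78 f(13,11)=13 f(13,13)=1
t=14: f(14,-2)=1001 f(14,0)=2431 f(14,2)=2639 f(14,4)=1911 f(14,6)=987 f(14,8)=363 f(14,10)=91 f(14,12)=14 f(14,14)=1
t=15: f(15,-1)=3432 f(15,1)=5070 f(15,3)=4550 f(15,5)=2898 f(15,7)=1350 f(15,9)=454 f(15,11)=105 f(15,13)=15 f(15,15)=1
t=16: f(16,-2)=3432 f(16,0)=8502 f(16,2)=9620 f(16,4)=7448 f(16,6)=4248 f(16,8)=1804 f(16,10)=559 f(16,12)=120 f(16,14)=16 f(16,16)=1
t=17: f(17,-1)=11934 f(17,1)=18122 f(17,3)=17068 f(17,5)=11696 f(17,7)=6052 f(17,9)=2363 f(17,11)=679 f(17,13)=136 f(17,15)=17 f(17,17)=1
t=18: f(18,-2)=11934 f(18,0)=30056 f(18,2)=35190 f(18,4)=28764 f(18,6)=17748 f(18,8)=8415 f(18,10)=3042 f(18,12)=815 f(18,14)=153 f(18,16)=18 f(18,18)=1
t=19: f(19,-1)=41990 f(19,1)=65246 f(19,3)=63954 f(19,5)=46512 f(19,7)=26163 f(19,9)=11457 f(19,11)=3857 f(19,13)=968 f(19,15)=171 f(19,17)=19 f(19,19)=1
t=20: f(20,-2)=41990 f(20,0)=107236 f(20,2)=129200 f(20,4)=110466 f(20,6)=72675 f(20,8)=37620 f(20,10)=15314 f(20,12)=4825 f(20,14)=1139 f(20,16)=190 f(20,18)=20 f(20,20)=1
Σ_s f(20,s) = 520676
P = 520676/1048576 = 130169/262144

Answer: 130169/262144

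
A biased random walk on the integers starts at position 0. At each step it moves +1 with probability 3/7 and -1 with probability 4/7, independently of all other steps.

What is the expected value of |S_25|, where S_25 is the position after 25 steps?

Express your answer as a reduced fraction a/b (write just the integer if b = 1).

S_25 takes values m ≡ 1 (mod 2) with |m| ≤ 25; P(S_25=m) = C(25,(25+m)/2) · (3/7)^((25+m)/2) · (4/7)^((25-m)/2).
Distribution: P(S=-25)=1125899906842624/1341068619663964900807, P(S=-23)=21110623253299200/1341068619663964900807, P(S=-21)=189995609279692800/1341068619663964900807, P(S=-19)=1092474753358233600/1341068619663964900807, P(S=-17)=4506458357602713600/1341068619663964900807, P(S=-15)=2027906260921221120/191581231380566414401, P(S=-13)=5069765652303052800/191581231380566414401, P(S=-11)=72244160545318502400/1341068619663964900807, P(S=-9)=121912020920224972800/1341068619663964900807, P(S=-7)=172708696303652044800/1341068619663964900807, P(S=-5)=207250435564382453760/1341068619663964900807, P(S=-3)=211960672736300236800/1341068619663964900807, P(S=-1)=26495084092037529600/191581231380566414401, P(S=1)=19871313069028147200/191581231380566414401, P(S=3)=89420908810626662400/1341068619663964900807, P(S=5)=49181499845844664320/1341068619663964900807, P(S=7)=23053828052739686400/1341068619663964900807, P(S=9)=9153725844470169600/1341068619663964900807, P(S=11)=3051241948156723200/1341068619663964900807, P(S=13)=120443761111449600/191581231380566414401, P(S=15)=27099846250076160/191581231380566414401, P(S=17)=33874807812595200/1341068619663964900807, P(S=19)=4619291974444800/1341068619663964900807, P(S=21)=451887258369600/1341068619663964900807, P(S=23)=28242953648100/1341068619663964900807, P(S=25)=847288609443/1341068619663964900807
E[|S_25|] = Σ_m |m|·P(S_25=m) = 136319937330645599575/27368747340080916343

Answer: 136319937330645599575/27368747340080916343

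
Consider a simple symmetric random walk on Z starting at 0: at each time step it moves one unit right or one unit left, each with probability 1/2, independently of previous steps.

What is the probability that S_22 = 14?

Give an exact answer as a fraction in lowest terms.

To reach position 14 after 22 steps: need 18 steps of +1 and 4 of -1.
Favorable paths: C(22,18) = 7315
Total paths: 2^22 = 4194304
P = 7315/4194304 = 7315/4194304

Answer: 7315/4194304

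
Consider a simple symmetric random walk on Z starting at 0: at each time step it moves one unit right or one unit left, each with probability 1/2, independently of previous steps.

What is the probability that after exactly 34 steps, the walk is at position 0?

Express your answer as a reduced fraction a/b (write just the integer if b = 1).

To return to 0 after 34 steps: need exactly 17 steps of +1 and 17 of -1.
Favorable paths: C(34,17) = 2333606220
Total paths: 2^34 = 17179869184
P = 2333606220/17179869184 = 583401555/4294967296

Answer: 583401555/4294967296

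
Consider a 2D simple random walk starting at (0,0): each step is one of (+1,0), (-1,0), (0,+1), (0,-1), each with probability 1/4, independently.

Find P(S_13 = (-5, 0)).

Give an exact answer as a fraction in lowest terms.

Let h be the number of horizontal steps (so 13-h are vertical). To end at (-5,0) need (h-5)/2 right-steps and ((13-h)+0)/2 up-steps.
Sum over h with 5 ≤ h ≤ 13, h ≡ 1 (mod 2), 13-h ≡ 0 (mod 2):
h=5: C(13,5)·C(5,0)·C(8,4) = 1287·1·70 = 90090
h=7: C(13,7)·C(7,1)·C(6,3) = 1716·7·20 = 240240
h=9: C(13,9)·C(9,2)·C(4,2) = 715·36·6 = 154440
h=11: C(13,11)·C(11,3)·C(2,1) = 78·165·2 = 25740
h=13: C(13,13)·C(13,4)·C(0,0) = 1·715·1 = 715
Total favorable: 511225
Total paths: 4^13 = 67108864
P = 511225/67108864 = 511225/67108864

Answer: 511225/67108864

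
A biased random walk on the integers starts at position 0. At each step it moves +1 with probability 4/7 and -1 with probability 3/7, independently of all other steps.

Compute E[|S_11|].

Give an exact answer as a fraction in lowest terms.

S_11 takes values m ≡ 1 (mod 2) with |m| ≤ 11; P(S_11=m) = C(11,(11+m)/2) · (4/7)^((11+m)/2) · (3/7)^((11-m)/2).
Distribution: P(S=-11)=177147/1977326743, P(S=-9)=2598156/1977326743, P(S=-7)=17321040/1977326743, P(S=-5)=69284160/1977326743, P(S=-3)=184757760/1977326743, P(S=-1)=49268736/282475249, P(S=1)=65691648/282475249, P(S=3)=437944320/1977326743, P(S=5)=291962880/1977326743, P(S=7)=129761280/1977326743, P(S=9)=34603008/1977326743, P(S=11)=4194304/1977326743
E[|S_11|] = Σ_m |m|·P(S_11=m) = 120235445/40353607

Answer: 120235445/40353607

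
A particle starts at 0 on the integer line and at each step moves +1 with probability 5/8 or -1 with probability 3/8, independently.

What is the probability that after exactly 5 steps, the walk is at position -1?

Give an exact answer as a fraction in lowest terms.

Answer: 3375/16384

Derivation:
To reach position -1 after 5 steps: need 2 steps of +1 and 3 steps of -1.
Number of such sequences: C(5,2) = 10
Each has probability (5/8)^2 · (3/8)^3 = 675/32768
P = 10 · 675/32768 = 3375/16384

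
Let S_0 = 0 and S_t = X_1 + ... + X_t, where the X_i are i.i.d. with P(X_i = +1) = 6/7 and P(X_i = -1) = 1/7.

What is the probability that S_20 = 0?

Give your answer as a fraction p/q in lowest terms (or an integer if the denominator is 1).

Answer: 11171488813056/79792266297612001

Derivation:
To be at 0 after 20 steps: need exactly 10 steps of +1 and 10 of -1.
Number of such sequences: C(20,10) = 184756
Each has probability (6/7)^10 · (1/7)^10 = 60466176/79792266297612001
P = 184756 · 60466176/79792266297612001 = 11171488813056/79792266297612001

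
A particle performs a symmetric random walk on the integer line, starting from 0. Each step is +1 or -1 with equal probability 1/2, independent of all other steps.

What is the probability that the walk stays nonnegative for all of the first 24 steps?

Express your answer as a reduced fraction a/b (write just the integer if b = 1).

Answer: 676039/4194304

Derivation:
Let f(t,s) = #length-t paths at position s with S_1..S_t all ≥ 0.
f(t,s) = f(t-1,s-1) + f(t-1,s+1) for s ≥ 0; f(t,s) = 0 for s < 0.
t=0: f(0,0)=1
t=1: f(1,1)=1
t=2: f(2,0)=1 f(2,2)=1
t=3: f(3,1)=2 f(3,3)=1
t=4: f(4,0)=2 f(4,2)=3 f(4,4)=1
t=5: f(5,1)=5 f(5,3)=4 f(5,5)=1
t=6: f(6,0)=5 f(6,2)=9 f(6,4)=5 f(6,6)=1
t=7: f(7,1)=14 f(7,3)=14 f(7,5)=6 f(7,7)=1
t=8: f(8,0)=14 f(8,2)=28 f(8,4)=20 f(8,6)=7 f(8,8)=1
t=9: f(9,1)=42 f(9,3)=48 f(9,5)=27 f(9,7)=8 f(9,9)=1
t=10: f(10,0)=42 f(10,2)=90 f(10,4)=75 f(10,6)=35 f(10,8)=9 f(10,10)=1
t=11: f(11,1)=132 f(11,3)=165 f(11,5)=110 f(11,7)=44 f(11,9)=10 f(11,11)=1
t=12: f(12,0)=132 f(12,2)=297 f(12,4)=275 f(12,6)=154 f(12,8)=54 f(12,10)=11 f(12,12)=1
t=13: f(13,1)=429 f(13,3)=572 f(13,5)=429 f(13,7)=208 f(13,9)=65 f(13,11)=12 f(13,13)=1
t=14: f(14,0)=429 f(14,2)=1001 f(14,4)=1001 f(14,6)=637 f(14,8)=273 f(14,10)=77 f(14,12)=13 f(14,14)=1
t=15: f(15,1)=1430 f(15,3)=2002 f(15,5)=1638 f(15,7)=910 f(15,9)=350 f(15,11)=90 f(15,13)=14 f(15,15)=1
t=16: f(16,0)=1430 f(16,2)=3432 f(16,4)=3640 f(16,6)=2548 f(16,8)=1260 f(16,10)=440 f(16,12)=104 f(16,14)=15 f(16,16)=1
t=17: f(17,1)=4862 f(17,3)=7072 f(17,5)=6188 f(17,7)=3808 f(17,9)=1700 f(17,11)=544 f(17,13)=119 f(17,15)=16 f(17,17)=1
t=18: f(18,0)=4862 f(18,2)=11934 f(18,4)=13260 f(18,6)=9996 f(18,8)=5508 f(18,10)=2244 f(18,12)=663 f(18,14)=135 f(18,16)=17 f(18,18)=1
t=19: f(19,1)=16796 f(19,3)=25194 f(19,5)=23256 f(19,7)=15504 f(19,9)=7752 f(19,11)=2907 f(19,13)=798 f(19,15)=152 f(19,17)=18 f(19,19)=1
t=20: f(20,0)=16796 f(20,2)=41990 f(20,4)=48450 f(20,6)=38760 f(20,8)=23256 f(20,10)=10659 f(20,12)=3705 f(20,14)=950 f(20,16)=170 f(20,18)=19 f(20,20)=1
t=21: f(21,1)=58786 f(21,3)=90440 f(21,5)=87210 f(21,7)=62016 f(21,9)=33915 f(21,11)=14364 f(21,13)=4655 f(21,15)=1120 f(21,17)=189 f(21,19)=20 f(21,21)=1
t=22: f(22,0)=58786 f(22,2)=149226 f(22,4)=177650 f(22,6)=149226 f(22,8)=95931 f(22,10)=48279 f(22,12)=19019 f(22,14)=5775 f(22,16)=1309 f(22,18)=209 f(22,20)=21 f(22,22)=1
t=23: f(23,1)=208012 f(23,3)=326876 f(23,5)=326876 f(23,7)=245157 f(23,9)=144210 f(23,11)=67298 f(23,13)=24794 f(23,15)=7084 f(23,17)=1518 f(23,19)=230 f(23,21)=22 f(23,23)=1
t=24: f(24,0)=208012 f(24,2)=534888 f(24,4)=653752 f(24,6)=572033 f(24,8)=389367 f(24,10)=211508 f(24,12)=92092 f(24,14)=31878 f(24,16)=8602 f(24,18)=1748 f(24,20)=252 f(24,22)=23 f(24,24)=1
Σ_s f(24,s) = 2704156
P = 2704156/16777216 = 676039/4194304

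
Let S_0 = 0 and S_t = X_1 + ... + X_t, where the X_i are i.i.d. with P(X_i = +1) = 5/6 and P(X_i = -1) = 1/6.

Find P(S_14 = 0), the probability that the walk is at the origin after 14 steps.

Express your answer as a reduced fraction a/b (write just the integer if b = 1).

Answer: 11171875/3265173504

Derivation:
To be at 0 after 14 steps: need exactly 7 steps of +1 and 7 of -1.
Number of such sequences: C(14,7) = 3432
Each has probability (5/6)^7 · (1/6)^7 = 78125/78364164096
P = 3432 · 78125/78364164096 = 11171875/3265173504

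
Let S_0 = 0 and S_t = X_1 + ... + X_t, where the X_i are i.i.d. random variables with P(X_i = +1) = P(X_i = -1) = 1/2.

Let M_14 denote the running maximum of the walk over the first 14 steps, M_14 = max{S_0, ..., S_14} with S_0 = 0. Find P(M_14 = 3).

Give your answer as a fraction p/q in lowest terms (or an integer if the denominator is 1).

Answer: 1001/8192

Derivation:
Let M_14 = max(S_0,...,S_14). Use the reflection principle: for j ≥ 1, #{paths with M_14 ≥ j} = #{S_14 ≥ j} + #{S_14 ≥ j+1}.
By reflection, #{M_14 ≥ 3} = #{S_14 ≥ 3} + #{S_14 ≥ 4} = 3473 + 3473 = 6946.
#{M_14 ≥ 4} = #{S_14 ≥ 4} + #{S_14 ≥ 5} = 3473 + 1471 = 4944.
#{M_14 = 3} = 6946 - 4944 = 2002.
P(M_14 = 3) = 2002/16384 = 1001/8192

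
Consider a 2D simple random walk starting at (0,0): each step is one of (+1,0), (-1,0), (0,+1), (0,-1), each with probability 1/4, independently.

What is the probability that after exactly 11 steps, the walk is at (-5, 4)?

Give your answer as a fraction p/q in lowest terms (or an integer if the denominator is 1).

Let h be the number of horizontal steps (so 11-h are vertical). To end at (-5,4) need (h-5)/2 right-steps and ((11-h)+4)/2 up-steps.
Sum over h with 5 ≤ h ≤ 7, h ≡ 1 (mod 2), 11-h ≡ 0 (mod 2):
h=5: C(11,5)·C(5,0)·C(6,5) = 462·1·6 = 2772
h=7: C(11,7)·C(7,1)·C(4,4) = 330·7·1 = 2310
Total favorable: 5082
Total paths: 4^11 = 4194304
P = 5082/4194304 = 2541/2097152

Answer: 2541/2097152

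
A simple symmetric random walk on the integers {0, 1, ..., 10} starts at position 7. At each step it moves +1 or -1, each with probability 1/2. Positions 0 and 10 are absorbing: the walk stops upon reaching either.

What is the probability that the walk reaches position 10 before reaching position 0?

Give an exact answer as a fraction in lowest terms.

Answer: 7/10

Derivation:
Symmetric walk (p = 1/2): the harmonic-function argument gives P(hit 10 before 0 | start at 7) = a/N.
P = 7/10 = 7/10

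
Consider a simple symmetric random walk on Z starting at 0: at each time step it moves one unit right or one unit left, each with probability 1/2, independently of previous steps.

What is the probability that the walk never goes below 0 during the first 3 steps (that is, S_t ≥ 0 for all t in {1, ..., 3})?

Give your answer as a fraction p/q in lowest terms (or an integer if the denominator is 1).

Answer: 3/8

Derivation:
Let f(t,s) = #length-t paths at position s with S_1..S_t all ≥ 0.
f(t,s) = f(t-1,s-1) + f(t-1,s+1) for s ≥ 0; f(t,s) = 0 for s < 0.
t=0: f(0,0)=1
t=1: f(1,1)=1
t=2: f(2,0)=1 f(2,2)=1
t=3: f(3,1)=2 f(3,3)=1
Σ_s f(3,s) = 3
P = 3/8 = 3/8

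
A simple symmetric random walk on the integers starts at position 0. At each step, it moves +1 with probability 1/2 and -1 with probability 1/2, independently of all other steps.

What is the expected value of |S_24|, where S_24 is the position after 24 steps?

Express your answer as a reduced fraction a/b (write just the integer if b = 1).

Answer: 2028117/524288

Derivation:
S_24 takes values m ≡ 0 (mod 2) with |m| ≤ 24; P(S_24=m) = C(24,(24+m)/2)/2^24.
Total paths: 2^24 = 16777216
Distribution: P(S=-24)=1/16777216, P(S=-22)=24/16777216, P(S=-20)=276/16777216, P(S=-18)=2024/16777216, P(S=-16)=10626/16777216, P(S=-14)=42504/16777216, P(S=-12)=134596/16777216, P(S=-10)=346104/16777216, P(S=-8)=735471/16777216, P(S=-6)=1307504/16777216, P(S=-4)=1961256/16777216, P(S=-2)=2496144/16777216, P(S=0)=2704156/16777216, P(S=2)=2496144/16777216, P(S=4)=1961256/16777216, P(S=6)=1307504/16777216, P(S=8)=735471/16777216, P(S=10)=346104/16777216, P(S=12)=134596/16777216, P(S=14)=42504/16777216, P(S=16)=10626/16777216, P(S=18)=2024/16777216, P(S=20)=276/16777216, P(S=22)=24/16777216, P(S=24)=1/16777216
E[|S_24|] = Σ_m |m|·P(S_24=m) = 64899744/16777216 = 2028117/524288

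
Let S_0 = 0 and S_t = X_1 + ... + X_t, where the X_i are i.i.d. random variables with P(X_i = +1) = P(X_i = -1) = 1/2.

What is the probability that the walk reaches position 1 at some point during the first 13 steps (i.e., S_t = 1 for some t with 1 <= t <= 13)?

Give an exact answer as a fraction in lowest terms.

Answer: 1619/2048

Derivation:
Count via complement. Let g(t,s) = #length-t paths at position s with S_1..S_t all ≠ 1.
g(t,s) = g(t-1,s-1) + g(t-1,s+1) for s ≠ 1; g(t,1) = 0.
t=0: g(0,0)=1
t=1: g(1,-1)=1
t=2: g(2,-2)=1 g(2,0)=1
t=3: g(3,-3)=1 g(3,-1)=2
t=4: g(4,-4)=1 g(4,-2)=3 g(4,0)=2
t=5: g(5,-5)=1 g(5,-3)=4 g(5,-1)=5
t=6: g(6,-6)=1 g(6,-4)=5 g(6,-2)=9 g(6,0)=5
t=7: g(7,-7)=1 g(7,-5)=6 g(7,-3)=14 g(7,-1)=14
t=8: g(8,-8)=1 g(8,-6)=7 g(8,-4)=20 g(8,-2)=28 g(8,0)=14
t=9: g(9,-9)=1 g(9,-7)=8 g(9,-5)=27 g(9,-3)=48 g(9,-1)=42
t=10: g(10,-10)=1 g(10,-8)=9 g(10,-6)=35 g(10,-4)=75 g(10,-2)=90 g(10,0)=42
t=11: g(11,-11)=1 g(11,-9)=10 g(11,-7)=44 g(11,-5)=110 g(11,-3)=165 g(11,-1)=132
t=12: g(12,-12)=1 g(12,-10)=11 g(12,-8)=54 g(12,-6)=154 g(12,-4)=275 g(12,-2)=297 g(12,0)=132
t=13: g(13,-13)=1 g(13,-11)=12 g(13,-9)=65 g(13,-7)=208 g(13,-5)=429 g(13,-3)=572 g(13,-1)=429
Paths never hitting 1: Σ_s g(13,s) = 1716
Paths hitting 1: 2^13 - 1716 = 6476
P = 6476/8192 = 1619/2048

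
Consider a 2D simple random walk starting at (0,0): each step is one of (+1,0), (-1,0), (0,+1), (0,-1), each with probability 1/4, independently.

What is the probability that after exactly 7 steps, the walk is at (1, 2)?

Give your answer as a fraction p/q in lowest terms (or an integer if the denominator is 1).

Answer: 735/16384

Derivation:
Let h be the number of horizontal steps (so 7-h are vertical). To end at (1,2) need (h+1)/2 right-steps and ((7-h)+2)/2 up-steps.
Sum over h with 1 ≤ h ≤ 5, h ≡ 1 (mod 2), 7-h ≡ 0 (mod 2):
h=1: C(7,1)·C(1,1)·C(6,4) = 7·1·15 = 105
h=3: C(7,3)·C(3,2)·C(4,3) = 35·3·4 = 420
h=5: C(7,5)·C(5,3)·C(2,2) = 21·10·1 = 210
Total favorable: 735
Total paths: 4^7 = 16384
P = 735/16384 = 735/16384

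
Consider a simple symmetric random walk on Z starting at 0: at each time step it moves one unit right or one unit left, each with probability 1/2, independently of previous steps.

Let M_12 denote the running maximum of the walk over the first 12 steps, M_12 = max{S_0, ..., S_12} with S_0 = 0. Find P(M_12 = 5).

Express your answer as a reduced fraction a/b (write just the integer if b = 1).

Let M_12 = max(S_0,...,S_12). Use the reflection principle: for j ≥ 1, #{paths with M_12 ≥ j} = #{S_12 ≥ j} + #{S_12 ≥ j+1}.
By reflection, #{M_12 ≥ 5} = #{S_12 ≥ 5} + #{S_12 ≥ 6} = 299 + 299 = 598.
#{M_12 ≥ 6} = #{S_12 ≥ 6} + #{S_12 ≥ 7} = 299 + 79 = 378.
#{M_12 = 5} = 598 - 378 = 220.
P(M_12 = 5) = 220/4096 = 55/1024

Answer: 55/1024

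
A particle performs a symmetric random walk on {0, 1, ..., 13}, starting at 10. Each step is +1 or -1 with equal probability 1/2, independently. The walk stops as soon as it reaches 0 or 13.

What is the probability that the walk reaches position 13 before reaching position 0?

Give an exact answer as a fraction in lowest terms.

Symmetric walk (p = 1/2): the harmonic-function argument gives P(hit 13 before 0 | start at 10) = a/N.
P = 10/13 = 10/13

Answer: 10/13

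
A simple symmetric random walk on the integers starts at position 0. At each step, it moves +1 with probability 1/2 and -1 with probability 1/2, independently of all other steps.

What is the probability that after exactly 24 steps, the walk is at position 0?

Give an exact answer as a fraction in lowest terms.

To return to 0 after 24 steps: need exactly 12 steps of +1 and 12 of -1.
Favorable paths: C(24,12) = 2704156
Total paths: 2^24 = 16777216
P = 2704156/16777216 = 676039/4194304

Answer: 676039/4194304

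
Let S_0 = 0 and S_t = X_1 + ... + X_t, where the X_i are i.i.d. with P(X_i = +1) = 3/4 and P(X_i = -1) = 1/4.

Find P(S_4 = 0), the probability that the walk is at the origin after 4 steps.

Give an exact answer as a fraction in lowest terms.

To be at 0 after 4 steps: need exactly 2 steps of +1 and 2 of -1.
Number of such sequences: C(4,2) = 6
Each has probability (3/4)^2 · (1/4)^2 = 9/256
P = 6 · 9/256 = 27/128

Answer: 27/128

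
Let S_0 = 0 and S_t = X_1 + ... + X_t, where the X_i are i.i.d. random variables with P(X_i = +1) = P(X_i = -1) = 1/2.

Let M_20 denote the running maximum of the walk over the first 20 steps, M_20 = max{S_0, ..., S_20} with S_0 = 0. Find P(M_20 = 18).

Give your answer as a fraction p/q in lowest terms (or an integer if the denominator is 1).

Let M_20 = max(S_0,...,S_20). Use the reflection principle: for j ≥ 1, #{paths with M_20 ≥ j} = #{S_20 ≥ j} + #{S_20 ≥ j+1}.
By reflection, #{M_20 ≥ 18} = #{S_20 ≥ 18} + #{S_20 ≥ 19} = 21 + 1 = 22.
#{M_20 ≥ 19} = #{S_20 ≥ 19} + #{S_20 ≥ 20} = 1 + 1 = 2.
#{M_20 = 18} = 22 - 2 = 20.
P(M_20 = 18) = 20/1048576 = 5/262144

Answer: 5/262144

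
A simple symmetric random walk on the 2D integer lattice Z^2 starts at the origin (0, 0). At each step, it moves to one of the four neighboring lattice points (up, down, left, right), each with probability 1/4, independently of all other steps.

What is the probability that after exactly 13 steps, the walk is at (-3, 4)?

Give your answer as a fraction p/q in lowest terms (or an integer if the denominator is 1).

Answer: 61347/8388608

Derivation:
Let h be the number of horizontal steps (so 13-h are vertical). To end at (-3,4) need (h-3)/2 right-steps and ((13-h)+4)/2 up-steps.
Sum over h with 3 ≤ h ≤ 9, h ≡ 1 (mod 2), 13-h ≡ 0 (mod 2):
h=3: C(13,3)·C(3,0)·C(10,7) = 286·1·120 = 34320
h=5: C(13,5)·C(5,1)·C(8,6) = 1287·5·28 = 180180
h=7: C(13,7)·C(7,2)·C(6,5) = 1716·21·6 = 216216
h=9: C(13,9)·C(9,3)·C(4,4) = 715·84·1 = 60060
Total favorable: 490776
Total paths: 4^13 = 67108864
P = 490776/67108864 = 61347/8388608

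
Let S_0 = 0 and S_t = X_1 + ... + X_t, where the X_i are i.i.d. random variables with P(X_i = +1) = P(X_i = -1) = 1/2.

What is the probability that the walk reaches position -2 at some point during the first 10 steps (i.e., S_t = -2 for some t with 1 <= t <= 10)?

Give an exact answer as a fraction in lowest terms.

Count via complement. Let g(t,s) = #length-t paths at position s with S_1..S_t all ≠ -2.
g(t,s) = g(t-1,s-1) + g(t-1,s+1) for s ≠ -2; g(t,-2) = 0.
t=0: g(0,0)=1
t=1: g(1,-1)=1 g(1,1)=1
t=2: g(2,0)=2 g(2,2)=1
t=3: g(3,-1)=2 g(3,1)=3 g(3,3)=1
t=4: g(4,0)=5 g(4,2)=4 g(4,4)=1
t=5: g(5,-1)=5 g(5,1)=9 g(5,3)=5 g(5,5)=1
t=6: g(6,0)=14 g(6,2)=14 g(6,4)=6 g(6,6)=1
t=7: g(7,-1)=14 g(7,1)=28 g(7,3)=20 g(7,5)=7 g(7,7)=1
t=8: g(8,0)=42 g(8,2)=48 g(8,4)=27 g(8,6)=8 g(8,8)=1
t=9: g(9,-1)=42 g(9,1)=90 g(9,3)=75 g(9,5)=35 g(9,7)=9 g(9,9)=1
t=10: g(10,0)=132 g(10,2)=165 g(10,4)=110 g(10,6)=44 g(10,8)=10 g(10,10)=1
Paths never hitting -2: Σ_s g(10,s) = 462
Paths hitting -2: 2^10 - 462 = 562
P = 562/1024 = 281/512

Answer: 281/512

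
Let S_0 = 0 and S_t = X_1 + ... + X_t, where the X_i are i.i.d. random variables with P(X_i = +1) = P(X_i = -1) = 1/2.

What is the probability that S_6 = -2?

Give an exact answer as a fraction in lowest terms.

To reach position -2 after 6 steps: need 2 steps of +1 and 4 of -1.
Favorable paths: C(6,2) = 15
Total paths: 2^6 = 64
P = 15/64 = 15/64

Answer: 15/64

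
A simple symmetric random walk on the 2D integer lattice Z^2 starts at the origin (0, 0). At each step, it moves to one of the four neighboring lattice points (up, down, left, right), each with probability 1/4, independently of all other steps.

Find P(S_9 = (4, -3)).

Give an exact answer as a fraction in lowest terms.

Answer: 567/131072

Derivation:
Let h be the number of horizontal steps (so 9-h are vertical). To end at (4,-3) need (h+4)/2 right-steps and ((9-h)-3)/2 up-steps.
Sum over h with 4 ≤ h ≤ 6, h ≡ 0 (mod 2), 9-h ≡ 1 (mod 2):
h=4: C(9,4)·C(4,4)·C(5,1) = 126·1·5 = 630
h=6: C(9,6)·C(6,5)·C(3,0) = 84·6·1 = 504
Total favorable: 1134
Total paths: 4^9 = 262144
P = 1134/262144 = 567/131072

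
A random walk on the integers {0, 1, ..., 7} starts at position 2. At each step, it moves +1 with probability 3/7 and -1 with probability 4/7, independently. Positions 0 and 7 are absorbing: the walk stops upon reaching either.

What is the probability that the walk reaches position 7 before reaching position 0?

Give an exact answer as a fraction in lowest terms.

Biased walk: p = 3/7, q = 4/7, r = q/p = 4/3
Gambler's ruin: P(hit 7 before 0 | start at 2) = (1 - r^a)/(1 - r^N)
r^2 = 16/9; r^7 = 16384/2187
P = (1 - 16/9) / (1 - 16384/2187) = -7/9 / -14197/2187 = 1701/14197

Answer: 1701/14197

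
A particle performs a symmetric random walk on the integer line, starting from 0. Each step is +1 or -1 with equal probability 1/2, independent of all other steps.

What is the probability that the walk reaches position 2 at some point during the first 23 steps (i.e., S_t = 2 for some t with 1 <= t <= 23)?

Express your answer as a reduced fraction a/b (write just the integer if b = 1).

Answer: 1421113/2097152

Derivation:
Count via complement. Let g(t,s) = #length-t paths at position s with S_1..S_t all ≠ 2.
g(t,s) = g(t-1,s-1) + g(t-1,s+1) for s ≠ 2; g(t,2) = 0.
t=0: g(0,0)=1
t=1: g(1,-1)=1 g(1,1)=1
t=2: g(2,-2)=1 g(2,0)=2
t=3: g(3,-3)=1 g(3,-1)=3 g(3,1)=2
t=4: g(4,-4)=1 g(4,-2)=4 g(4,0)=5
t=5: g(5,-5)=1 g(5,-3)=5 g(5,-1)=9 g(5,1)=5
t=6: g(6,-6)=1 g(6,-4)=6 g(6,-2)=14 g(6,0)=14
t=7: g(7,-7)=1 g(7,-5)=7 g(7,-3)=20 g(7,-1)=28 g(7,1)=14
t=8: g(8,-8)=1 g(8,-6)=8 g(8,-4)=27 g(8,-2)=48 g(8,0)=42
t=9: g(9,-9)=1 g(9,-7)=9 g(9,-5)=35 g(9,-3)=75 g(9,-1)=90 g(9,1)=42
t=10: g(10,-10)=1 g(10,-8)=10 g(10,-6)=44 g(10,-4)=110 g(10,-2)=165 g(10,0)=132
t=11: g(11,-11)=1 g(11,-9)=11 g(11,-7)=54 g(11,-5)=154 g(11,-3)=275 g(11,-1)=297 g(11,1)=132
t=12: g(12,-12)=1 g(12,-10)=12 g(12,-8)=65 g(12,-6)=208 g(12,-4)=429 g(12,-2)=572 g(12,0)=429
t=13: g(13,-13)=1 g(13,-11)=13 g(13,-9)=77 g(13,-7)=273 g(13,-5)=637 g(13,-3)=1001 g(13,-1)=1001 g(13,1)=429
t=14: g(14,-14)=1 g(14,-12)=14 g(14,-10)=90 g(14,-8)=350 g(14,-6)=910 g(14,-4)=1638 g(14,-2)=2002 g(14,0)=1430
t=15: g(15,-15)=1 g(15,-13)=15 g(15,-11)=104 g(15,-9)=440 g(15,-7)=1260 g(15,-5)=2548 g(15,-3)=3640 g(15,-1)=3432 g(15,1)=1430
t=16: g(16,-16)=1 g(16,-14)=16 g(16,-12)=119 g(16,-10)=544 g(16,-8)=1700 g(16,-6)=3808 g(16,-4)=6188 g(16,-2)=7072 g(16,0)=4862
t=17: g(17,-17)=1 g(17,-15)=17 g(17,-13)=135 g(17,-11)=663 g(17,-9)=2244 g(17,-7)=5508 g(17,-5)=9996 g(17,-3)=13260 g(17,-1)=11934 g(17,1)=4862
t=18: g(18,-18)=1 g(18,-16)=18 g(18,-14)=152 g(18,-12)=798 g(18,-10)=2907 g(18,-8)=7752 g(18,-6)=15504 g(18,-4)=23256 g(18,-2)=25194 g(18,0)=16796
t=19: g(19,-19)=1 g(19,-17)=19 g(19,-15)=170 g(19,-13)=950 g(19,-11)=3705 g(19,-9)=10659 g(19,-7)=23256 g(19,-5)=38760 g(19,-3)=48450 g(19,-1)=41990 g(19,1)=16796
t=20: g(20,-20)=1 g(20,-18)=20 g(20,-16)=189 g(20,-14)=1120 g(20,-12)=4655 g(20,-10)=14364 g(20,-8)=33915 g(20,-6)=62016 g(20,-4)=87210 g(20,-2)=90440 g(20,0)=58786
t=21: g(21,-21)=1 g(21,-19)=21 g(21,-17)=209 g(21,-15)=1309 g(21,-13)=5775 g(21,-11)=19019 g(21,-9)=48279 g(21,-7)=95931 g(21,-5)=149226 g(21,-3)=177650 g(21,-1)=149226 g(21,1)=58786
t=22: g(22,-22)=1 g(22,-20)=22 g(22,-18)=230 g(22,-16)=1518 g(22,-14)=7084 g(22,-12)=24794 g(22,-10)=67298 g(22,-8)=144210 g(22,-6)=245157 g(22,-4)=326876 g(22,-2)=326876 g(22,0)=208012
t=23: g(23,-23)=1 g(23,-21)=23 g(23,-19)=252 g(23,-17)=1748 g(23,-15)=8602 g(23,-13)=31878 g(23,-11)=92092 g(23,-9)=211508 g(23,-7)=389367 g(23,-5)=572033 g(23,-3)=653752 g(23,-1)=534888 g(23,1)=208012
Paths never hitting 2: Σ_s g(23,s) = 2704156
Paths hitting 2: 2^23 - 2704156 = 5684452
P = 5684452/8388608 = 1421113/2097152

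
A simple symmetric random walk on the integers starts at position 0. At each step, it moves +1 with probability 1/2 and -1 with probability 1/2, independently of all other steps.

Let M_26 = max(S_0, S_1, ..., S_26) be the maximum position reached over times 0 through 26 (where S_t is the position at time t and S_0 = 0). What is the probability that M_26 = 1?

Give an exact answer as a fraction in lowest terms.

Let M_26 = max(S_0,...,S_26). Use the reflection principle: for j ≥ 1, #{paths with M_26 ≥ j} = #{S_26 ≥ j} + #{S_26 ≥ j+1}.
By reflection, #{M_26 ≥ 1} = #{S_26 ≥ 1} + #{S_26 ≥ 2} = 28354132 + 28354132 = 56708264.
#{M_26 ≥ 2} = #{S_26 ≥ 2} + #{S_26 ≥ 3} = 28354132 + 18696432 = 47050564.
#{M_26 = 1} = 56708264 - 47050564 = 9657700.
P(M_26 = 1) = 9657700/67108864 = 2414425/16777216

Answer: 2414425/16777216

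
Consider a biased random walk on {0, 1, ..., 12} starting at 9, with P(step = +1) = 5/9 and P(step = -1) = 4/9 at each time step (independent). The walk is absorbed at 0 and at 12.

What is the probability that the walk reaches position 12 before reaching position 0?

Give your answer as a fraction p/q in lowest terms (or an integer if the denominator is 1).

Answer: 3465125/3727269

Derivation:
Biased walk: p = 5/9, q = 4/9, r = q/p = 4/5
Gambler's ruin: P(hit 12 before 0 | start at 9) = (1 - r^a)/(1 - r^N)
r^9 = 262144/1953125; r^12 = 16777216/244140625
P = (1 - 262144/1953125) / (1 - 16777216/244140625) = 1690981/1953125 / 227363409/244140625 = 3465125/3727269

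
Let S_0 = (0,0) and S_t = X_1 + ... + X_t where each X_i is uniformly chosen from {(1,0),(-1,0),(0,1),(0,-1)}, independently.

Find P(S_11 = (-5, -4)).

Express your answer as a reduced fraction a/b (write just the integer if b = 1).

Answer: 2541/2097152

Derivation:
Let h be the number of horizontal steps (so 11-h are vertical). To end at (-5,-4) need (h-5)/2 right-steps and ((11-h)-4)/2 up-steps.
Sum over h with 5 ≤ h ≤ 7, h ≡ 1 (mod 2), 11-h ≡ 0 (mod 2):
h=5: C(11,5)·C(5,0)·C(6,1) = 462·1·6 = 2772
h=7: C(11,7)·C(7,1)·C(4,0) = 330·7·1 = 2310
Total favorable: 5082
Total paths: 4^11 = 4194304
P = 5082/4194304 = 2541/2097152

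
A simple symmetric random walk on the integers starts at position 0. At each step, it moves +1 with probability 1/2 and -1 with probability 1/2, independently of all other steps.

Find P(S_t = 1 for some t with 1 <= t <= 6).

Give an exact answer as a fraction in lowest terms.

Count via complement. Let g(t,s) = #length-t paths at position s with S_1..S_t all ≠ 1.
g(t,s) = g(t-1,s-1) + g(t-1,s+1) for s ≠ 1; g(t,1) = 0.
t=0: g(0,0)=1
t=1: g(1,-1)=1
t=2: g(2,-2)=1 g(2,0)=1
t=3: g(3,-3)=1 g(3,-1)=2
t=4: g(4,-4)=1 g(4,-2)=3 g(4,0)=2
t=5: g(5,-5)=1 g(5,-3)=4 g(5,-1)=5
t=6: g(6,-6)=1 g(6,-4)=5 g(6,-2)=9 g(6,0)=5
Paths never hitting 1: Σ_s g(6,s) = 20
Paths hitting 1: 2^6 - 20 = 44
P = 44/64 = 11/16

Answer: 11/16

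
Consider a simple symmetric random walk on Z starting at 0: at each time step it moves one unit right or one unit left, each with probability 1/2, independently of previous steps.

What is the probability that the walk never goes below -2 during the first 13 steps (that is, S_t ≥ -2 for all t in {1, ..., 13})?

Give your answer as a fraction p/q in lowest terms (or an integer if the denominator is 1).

Let f(t,s) = #length-t paths at position s with S_1..S_t all ≥ -2.
f(t,s) = f(t-1,s-1) + f(t-1,s+1) for s ≥ -2; f(t,s) = 0 for s < -2.
t=0: f(0,0)=1
t=1: f(1,-1)=1 f(1,1)=1
t=2: f(2,-2)=1 f(2,0)=2 f(2,2)=1
t=3: f(3,-1)=3 f(3,1)=3 f(3,3)=1
t=4: f(4,-2)=3 f(4,0)=6 f(4,2)=4 f(4,4)=1
t=5: f(5,-1)=9 f(5,1)=10 f(5,3)=5 f(5,5)=1
t=6: f(6,-2)=9 f(6,0)=19 f(6,2)=15 f(6,4)=6 f(6,6)=1
t=7: f(7,-1)=28 f(7,1)=34 f(7,3)=21 f(7,5)=7 f(7,7)=1
t=8: f(8,-2)=28 f(8,0)=62 f(8,2)=55 f(8,4)=28 f(8,6)=8 f(8,8)=1
t=9: f(9,-1)=90 f(9,1)=117 f(9,3)=83 f(9,5)=36 f(9,7)=9 f(9,9)=1
t=10: f(10,-2)=90 f(10,0)=207 f(10,2)=200 f(10,4)=119 f(10,6)=45 f(10,8)=10 f(10,10)=1
t=11: f(11,-1)=297 f(11,1)=407 f(11,3)=319 f(11,5)=164 f(11,7)=55 f(11,9)=11 f(11,11)=1
t=12: f(12,-2)=297 f(12,0)=704 f(12,2)=726 f(12,4)=483 f(12,6)=219 f(12,8)=66 f(12,10)=12 f(12,12)=1
t=13: f(13,-1)=1001 f(13,1)=1430 f(13,3)=1209 f(13,5)=702 f(13,7)=285 f(13,9)=78 f(13,11)=13 f(13,13)=1
Σ_s f(13,s) = 4719
P = 4719/8192 = 4719/8192

Answer: 4719/8192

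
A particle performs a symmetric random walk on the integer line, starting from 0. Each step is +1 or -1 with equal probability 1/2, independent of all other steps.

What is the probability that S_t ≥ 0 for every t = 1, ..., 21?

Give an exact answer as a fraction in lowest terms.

Answer: 88179/524288

Derivation:
Let f(t,s) = #length-t paths at position s with S_1..S_t all ≥ 0.
f(t,s) = f(t-1,s-1) + f(t-1,s+1) for s ≥ 0; f(t,s) = 0 for s < 0.
t=0: f(0,0)=1
t=1: f(1,1)=1
t=2: f(2,0)=1 f(2,2)=1
t=3: f(3,1)=2 f(3,3)=1
t=4: f(4,0)=2 f(4,2)=3 f(4,4)=1
t=5: f(5,1)=5 f(5,3)=4 f(5,5)=1
t=6: f(6,0)=5 f(6,2)=9 f(6,4)=5 f(6,6)=1
t=7: f(7,1)=14 f(7,3)=14 f(7,5)=6 f(7,7)=1
t=8: f(8,0)=14 f(8,2)=28 f(8,4)=20 f(8,6)=7 f(8,8)=1
t=9: f(9,1)=42 f(9,3)=48 f(9,5)=27 f(9,7)=8 f(9,9)=1
t=10: f(10,0)=42 f(10,2)=90 f(10,4)=75 f(10,6)=35 f(10,8)=9 f(10,10)=1
t=11: f(11,1)=132 f(11,3)=165 f(11,5)=110 f(11,7)=44 f(11,9)=10 f(11,11)=1
t=12: f(12,0)=132 f(12,2)=297 f(12,4)=275 f(12,6)=154 f(12,8)=54 f(12,10)=11 f(12,12)=1
t=13: f(13,1)=429 f(13,3)=572 f(13,5)=429 f(13,7)=208 f(13,9)=65 f(13,11)=12 f(13,13)=1
t=14: f(14,0)=429 f(14,2)=1001 f(14,4)=1001 f(14,6)=637 f(14,8)=273 f(14,10)=77 f(14,12)=13 f(14,14)=1
t=15: f(15,1)=1430 f(15,3)=2002 f(15,5)=1638 f(15,7)=910 f(15,9)=350 f(15,11)=90 f(15,13)=14 f(15,15)=1
t=16: f(16,0)=1430 f(16,2)=3432 f(16,4)=3640 f(16,6)=2548 f(16,8)=1260 f(16,10)=440 f(16,12)=104 f(16,14)=15 f(16,16)=1
t=17: f(17,1)=4862 f(17,3)=7072 f(17,5)=6188 f(17,7)=3808 f(17,9)=1700 f(17,11)=544 f(17,13)=119 f(17,15)=16 f(17,17)=1
t=18: f(18,0)=4862 f(18,2)=11934 f(18,4)=13260 f(18,6)=9996 f(18,8)=5508 f(18,10)=2244 f(18,12)=663 f(18,14)=135 f(18,16)=17 f(18,18)=1
t=19: f(19,1)=16796 f(19,3)=25194 f(19,5)=23256 f(19,7)=15504 f(19,9)=7752 f(19,11)=2907 f(19,13)=798 f(19,15)=152 f(19,17)=18 f(19,19)=1
t=20: f(20,0)=16796 f(20,2)=41990 f(20,4)=48450 f(20,6)=38760 f(20,8)=23256 f(20,10)=10659 f(20,12)=3705 f(20,14)=950 f(20,16)=170 f(20,18)=19 f(20,20)=1
t=21: f(21,1)=58786 f(21,3)=90440 f(21,5)=87210 f(21,7)=62016 f(21,9)=33915 f(21,11)=14364 f(21,13)=4655 f(21,15)=1120 f(21,17)=189 f(21,19)=20 f(21,21)=1
Σ_s f(21,s) = 352716
P = 352716/2097152 = 88179/524288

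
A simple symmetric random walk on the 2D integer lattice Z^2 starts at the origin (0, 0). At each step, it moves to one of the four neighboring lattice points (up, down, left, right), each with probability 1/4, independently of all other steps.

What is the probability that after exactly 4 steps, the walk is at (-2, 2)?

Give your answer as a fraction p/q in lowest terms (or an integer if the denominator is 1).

Answer: 3/128

Derivation:
Let h be the number of horizontal steps (so 4-h are vertical). To end at (-2,2) need (h-2)/2 right-steps and ((4-h)+2)/2 up-steps.
Sum over h with 2 ≤ h ≤ 2, h ≡ 0 (mod 2), 4-h ≡ 0 (mod 2):
h=2: C(4,2)·C(2,0)·C(2,2) = 6·1·1 = 6
Total favorable: 6
Total paths: 4^4 = 256
P = 6/256 = 3/128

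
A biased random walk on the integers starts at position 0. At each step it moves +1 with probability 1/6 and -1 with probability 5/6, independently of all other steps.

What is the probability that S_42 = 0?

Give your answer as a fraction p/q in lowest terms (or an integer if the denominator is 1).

To be at 0 after 42 steps: need exactly 21 steps of +1 and 21 of -1.
Number of such sequences: C(42,21) = 538257874440
Each has probability (1/6)^21 · (5/6)^21 = 476837158203125/481229803398374426442198455156736
P = 538257874440 · 476837158203125/481229803398374426442198455156736 = 10694223134517669677734375/20051241808265601101758268964864

Answer: 10694223134517669677734375/20051241808265601101758268964864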